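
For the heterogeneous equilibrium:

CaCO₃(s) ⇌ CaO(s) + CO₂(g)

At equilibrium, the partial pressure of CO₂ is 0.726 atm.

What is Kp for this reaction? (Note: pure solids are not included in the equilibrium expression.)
K_p = 0.726

Solids (CaCO₃, CaO) have activity 1 and are excluded.
Kp = P(CO₂) = 0.726.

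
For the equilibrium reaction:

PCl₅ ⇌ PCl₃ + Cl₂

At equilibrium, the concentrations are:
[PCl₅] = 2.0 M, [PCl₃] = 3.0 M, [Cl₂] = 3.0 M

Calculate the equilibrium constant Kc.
K_c = 4.5000

Kc = ([PCl₃] × [Cl₂]) / ([PCl₅])
   = ((3.0)·(3.0)) / ((2.0))
   = 9 / 2 = 4.5000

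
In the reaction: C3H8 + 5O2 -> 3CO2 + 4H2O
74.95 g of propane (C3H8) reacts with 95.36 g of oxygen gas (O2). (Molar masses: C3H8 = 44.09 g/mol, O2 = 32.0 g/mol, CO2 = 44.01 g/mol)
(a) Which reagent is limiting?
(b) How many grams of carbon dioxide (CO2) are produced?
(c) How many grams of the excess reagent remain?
(a) O2, (b) 78.69 g, (c) 48.67 g

Moles of C3H8 = 74.95 g ÷ 44.09 g/mol = 1.69993 mol
Moles of O2 = 95.36 g ÷ 32.0 g/mol = 2.98 mol
Moles ÷ coefficient: C3H8: 1.69993/1 = 1.7, O2: 2.98/5 = 0.596
(a) O2 has the smaller value, so O2 is the limiting reagent.
(b) Moles of CO2 = 2.98 mol O2 × (3/5) = 1.788 mol; mass = 1.788 mol × 44.01 g/mol = 78.69 g
(c) C3H8 consumed = 2.98 × (1/5) = 0.596 mol; remaining = 1.69993 − 0.596 = 1.10393 mol; mass = 1.10393 mol × 44.09 g/mol = 48.67 g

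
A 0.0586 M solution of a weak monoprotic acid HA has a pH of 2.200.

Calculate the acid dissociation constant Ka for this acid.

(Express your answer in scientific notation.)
K_a = 7.61e-04

[H⁺] = 10^(−pH) = 10^(−2.200) = 6.310e-03 M. For HA ⇌ H⁺ + A⁻, Ka = x²/(C − x) = (6.310e-03)²/(0.0586 − 6.310e-03) = 7.61e-04.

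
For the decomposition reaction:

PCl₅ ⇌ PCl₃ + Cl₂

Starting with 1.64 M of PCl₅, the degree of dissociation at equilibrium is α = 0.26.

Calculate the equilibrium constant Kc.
K_c = 0.1498

x = α·[A]₀ = 0.26 × 1.64 = 0.4264 M dissociated.
At eq: [PCl₅] = 1.64 − 0.4264 = 1.214 M; [PCl₃] = [Cl₂] = x = 0.4264 M.
Kc = [PCl₃][Cl₂]/[PCl₅] = (0.4264)²/1.214 = 0.1498.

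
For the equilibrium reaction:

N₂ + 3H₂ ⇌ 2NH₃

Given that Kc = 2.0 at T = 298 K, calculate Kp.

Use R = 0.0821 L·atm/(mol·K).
K_p = 0.0033

Δn = (moles gaseous products) − (moles gaseous reactants) = -2
T = 298 K; RT = 0.0821 × 298 = 24.4658
Kp = Kc·(RT)^Δn = 2.0 × (24.4658)^-2 = 2.0 × 0.00167063 = 0.0033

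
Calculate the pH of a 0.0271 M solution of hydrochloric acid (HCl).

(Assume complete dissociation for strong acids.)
pH = 1.57

[H⁺] = 0.0271 M for strong acid. pH = -log[H⁺] = -log(0.0271)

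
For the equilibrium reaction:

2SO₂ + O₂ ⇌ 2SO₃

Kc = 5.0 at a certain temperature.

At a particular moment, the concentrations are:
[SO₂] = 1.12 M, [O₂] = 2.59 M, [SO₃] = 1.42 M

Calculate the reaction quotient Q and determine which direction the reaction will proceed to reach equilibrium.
Q = 0.621, Q < K, reaction proceeds forward (toward products)

Q = ([SO₃]^2) / ([SO₂]^2 × [O₂])
  = ((1.42)^2) / ((1.12)^2·(2.59)) = 2.0164/3.2489 = 0.6206
Since Q = 0.6206 < Kc = 5.0, the reaction proceeds forward (toward products) to reach equilibrium.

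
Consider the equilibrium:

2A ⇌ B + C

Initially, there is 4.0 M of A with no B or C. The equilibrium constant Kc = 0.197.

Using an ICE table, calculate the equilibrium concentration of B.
[B] = 0.941 M

ICE: [A] = 4.0 − 2x, [B] = [C] = x.
Kc = x²/(4.0 − 2x)² = 0.197 ⇒ √Kc = x/(4.0 − 2x).
x = √0.197·4.0/(1 + 2√0.197) = 0.44385·4.0/1.8877 = 0.94051.
[B] = x = 0.941 M.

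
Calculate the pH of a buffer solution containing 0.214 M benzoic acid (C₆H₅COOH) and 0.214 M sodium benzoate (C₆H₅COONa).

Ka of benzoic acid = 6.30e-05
pH = 4.20

pKa = -log(6.30e-05) = 4.20. pH = pKa + log([A⁻]/[HA]) = 4.20 + log(0.214/0.214)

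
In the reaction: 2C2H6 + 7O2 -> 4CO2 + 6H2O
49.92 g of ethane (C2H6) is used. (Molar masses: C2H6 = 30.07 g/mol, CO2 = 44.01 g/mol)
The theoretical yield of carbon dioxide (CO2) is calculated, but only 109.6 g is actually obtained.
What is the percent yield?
Moles of C2H6 = 49.92 g ÷ 30.07 g/mol = 1.66013 mol
Mole ratio: 4 mol CO2 / 2 mol C2H6
Moles of CO2 = 1.66013 × (4/2) = 3.32025 mol
Theoretical yield = 3.32025 mol × 44.01 g/mol = 146.12 g
Actual yield = 109.6 g
Percent yield = (109.6 / 146.12) × 100% = 75.0%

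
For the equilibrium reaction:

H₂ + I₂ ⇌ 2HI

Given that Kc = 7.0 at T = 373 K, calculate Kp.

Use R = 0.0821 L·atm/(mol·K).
K_p = 7.0000

Δn = (moles gaseous products) − (moles gaseous reactants) = 0
T = 373 K; RT = 0.0821 × 373 = 30.6233
Kp = Kc·(RT)^Δn = 7.0 × (30.6233)^0 = 7.0 × 1 = 7.0000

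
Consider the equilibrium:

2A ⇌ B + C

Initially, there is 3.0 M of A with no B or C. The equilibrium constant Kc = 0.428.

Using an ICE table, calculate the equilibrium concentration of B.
[B] = 0.850 M

ICE: [A] = 3.0 − 2x, [B] = [C] = x.
Kc = x²/(3.0 − 2x)² = 0.428 ⇒ √Kc = x/(3.0 − 2x).
x = √0.428·3.0/(1 + 2√0.428) = 0.65422·3.0/2.3084 = 0.85021.
[B] = x = 0.850 M.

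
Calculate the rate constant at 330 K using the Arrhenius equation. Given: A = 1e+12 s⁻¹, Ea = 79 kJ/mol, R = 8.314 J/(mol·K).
3.13e-01 s⁻¹

k = A·exp(-Ea/(R·T)) = 1e+12·exp(-79000/(8.314·330)) = 1e+12·exp(-28.7941) = 1e+12·3.1253e-13 = 3.13e-01 s⁻¹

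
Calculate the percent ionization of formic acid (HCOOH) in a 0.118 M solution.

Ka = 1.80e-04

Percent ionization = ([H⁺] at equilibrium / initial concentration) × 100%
Percent ionization = 3.83%

Let x = [H⁺]. Ka = x²/(C - x) ⇒ x² + (1.80e-04)x - (1.80e-04)(0.118) = 0. x = 4.5196e-03. Percent = (4.5196e-03/0.118) × 100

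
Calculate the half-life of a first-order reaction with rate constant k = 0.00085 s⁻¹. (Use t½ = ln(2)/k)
815.47 s

t½ = ln(2)/k = 0.6931/0.00085 = 815.47 s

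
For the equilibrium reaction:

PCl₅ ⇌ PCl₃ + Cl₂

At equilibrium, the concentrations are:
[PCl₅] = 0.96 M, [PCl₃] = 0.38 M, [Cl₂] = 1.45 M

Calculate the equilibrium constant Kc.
K_c = 0.5740

Kc = ([PCl₃] × [Cl₂]) / ([PCl₅])
   = ((0.38)·(1.45)) / ((0.96))
   = 0.551 / 0.96 = 0.5740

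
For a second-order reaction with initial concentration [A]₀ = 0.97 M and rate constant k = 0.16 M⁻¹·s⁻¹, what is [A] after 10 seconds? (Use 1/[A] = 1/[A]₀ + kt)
0.3801 M

1/[A] = 1/[A]₀ + k·t = 1/0.97 + (0.16)·(10) = 1.0309 + 1.6000 = 2.6309
[A] = 1/2.6309 = 0.3801 M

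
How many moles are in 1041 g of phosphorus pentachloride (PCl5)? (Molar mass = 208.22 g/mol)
Moles = 1041 g ÷ 208.22 g/mol = 5 mol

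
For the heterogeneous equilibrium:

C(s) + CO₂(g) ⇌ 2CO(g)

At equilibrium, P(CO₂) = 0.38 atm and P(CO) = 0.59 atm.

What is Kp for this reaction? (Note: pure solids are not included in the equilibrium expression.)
K_p = 0.916

Solid C is excluded.
Kp = P(CO)²/P(CO₂) = (0.59)²/0.38 = 0.3481/0.38 = 0.916.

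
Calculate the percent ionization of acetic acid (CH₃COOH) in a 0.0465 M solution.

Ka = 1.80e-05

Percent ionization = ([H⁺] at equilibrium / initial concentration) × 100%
Percent ionization = 1.95%

Let x = [H⁺]. Ka = x²/(C - x) ⇒ x² + (1.80e-05)x - (1.80e-05)(0.0465) = 0. x = 9.0592e-04. Percent = (9.0592e-04/0.0465) × 100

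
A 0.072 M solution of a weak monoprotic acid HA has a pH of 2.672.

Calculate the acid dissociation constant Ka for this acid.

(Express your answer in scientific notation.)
K_a = 6.48e-05

[H⁺] = 10^(−pH) = 10^(−2.672) = 2.128e-03 M. For HA ⇌ H⁺ + A⁻, Ka = x²/(C − x) = (2.128e-03)²/(0.072 − 2.128e-03) = 6.48e-05.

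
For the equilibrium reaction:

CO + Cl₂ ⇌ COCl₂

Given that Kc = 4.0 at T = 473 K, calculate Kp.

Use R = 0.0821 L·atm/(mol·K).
K_p = 0.1030

Δn = (moles gaseous products) − (moles gaseous reactants) = -1
T = 473 K; RT = 0.0821 × 473 = 38.8333
Kp = Kc·(RT)^Δn = 4.0 × (38.8333)^-1 = 4.0 × 0.0257511 = 0.1030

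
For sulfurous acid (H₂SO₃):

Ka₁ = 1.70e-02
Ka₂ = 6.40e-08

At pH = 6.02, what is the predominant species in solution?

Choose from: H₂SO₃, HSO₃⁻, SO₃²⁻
HSO₃⁻

pKa1 = 1.77, pKa2 = 7.19. Each pKa is the crossover between adjacent species; pH = 6.02 lies in the region where HSO₃⁻ predominates.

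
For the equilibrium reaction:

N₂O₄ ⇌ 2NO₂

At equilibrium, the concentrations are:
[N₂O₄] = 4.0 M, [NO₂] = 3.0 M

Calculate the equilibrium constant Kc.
K_c = 2.2500

Kc = ([NO₂]^2) / ([N₂O₄])
   = ((3.0)^2) / ((4.0))
   = 9 / 4 = 2.2500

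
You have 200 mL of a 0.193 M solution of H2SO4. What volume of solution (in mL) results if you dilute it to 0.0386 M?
Using M₁V₁ = M₂V₂:
0.193 × 200 = 0.0386 × V₂
V₂ = (0.193 × 200) / 0.0386 = 1000 mL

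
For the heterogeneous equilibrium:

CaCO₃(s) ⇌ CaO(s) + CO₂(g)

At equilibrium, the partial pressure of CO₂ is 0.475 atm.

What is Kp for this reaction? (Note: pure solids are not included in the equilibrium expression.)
K_p = 0.475

Solids (CaCO₃, CaO) have activity 1 and are excluded.
Kp = P(CO₂) = 0.475.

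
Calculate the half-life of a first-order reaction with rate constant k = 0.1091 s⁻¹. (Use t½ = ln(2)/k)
6.35 s

t½ = ln(2)/k = 0.6931/0.1091 = 6.35 s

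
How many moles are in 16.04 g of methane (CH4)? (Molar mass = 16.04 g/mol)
Moles = 16.04 g ÷ 16.04 g/mol = 1 mol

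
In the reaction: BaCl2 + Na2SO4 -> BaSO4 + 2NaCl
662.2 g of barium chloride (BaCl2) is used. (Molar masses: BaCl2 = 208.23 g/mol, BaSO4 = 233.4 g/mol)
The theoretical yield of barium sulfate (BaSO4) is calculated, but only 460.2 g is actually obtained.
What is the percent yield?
Moles of BaCl2 = 662.2 g ÷ 208.23 g/mol = 3.18014 mol
Mole ratio: 1 mol BaSO4 / 1 mol BaCl2
Moles of BaSO4 = 3.18014 × (1/1) = 3.18014 mol
Theoretical yield = 3.18014 mol × 233.4 g/mol = 742.24 g
Actual yield = 460.2 g
Percent yield = (460.2 / 742.24) × 100% = 62.0%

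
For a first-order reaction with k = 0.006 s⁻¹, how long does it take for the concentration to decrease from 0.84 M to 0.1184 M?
326.56 s

From ln[A] = ln[A]₀ - k·t: t = ln([A]₀/[A])/k = ln(0.84/0.1184)/0.006 = ln(7.0946)/0.006 = 1.9593/0.006 = 326.56 s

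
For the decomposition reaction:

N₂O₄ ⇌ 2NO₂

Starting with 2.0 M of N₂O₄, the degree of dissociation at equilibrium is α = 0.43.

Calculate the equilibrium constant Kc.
K_c = 2.5951

x = α·[A]₀ = 0.43 × 2.0 = 0.86 M dissociated.
At eq: [N₂O₄] = 2.0 − 0.86 = 1.14 M; [NO₂] = 2x = 1.72 M.
Kc = [NO₂]²/[N₂O₄] = (1.72)²/1.14 = 2.595.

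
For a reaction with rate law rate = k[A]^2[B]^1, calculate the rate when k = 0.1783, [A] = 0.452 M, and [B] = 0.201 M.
0.007322 M/s

rate = k·[A]^2·[B]^1 = 0.1783·(0.452)^2·(0.201)^1 = 0.1783·0.204304·0.201 = 0.007322 M/s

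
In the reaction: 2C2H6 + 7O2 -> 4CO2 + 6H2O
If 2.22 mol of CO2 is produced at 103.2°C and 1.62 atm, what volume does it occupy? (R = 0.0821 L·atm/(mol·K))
T = 103.2°C + 273.15 = 376.35 K
V = nRT/P = (2.22 × 0.0821 × 376.35) / 1.62
V = 42.34 L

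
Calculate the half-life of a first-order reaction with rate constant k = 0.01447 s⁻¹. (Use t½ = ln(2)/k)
47.90 s

t½ = ln(2)/k = 0.6931/0.01447 = 47.90 s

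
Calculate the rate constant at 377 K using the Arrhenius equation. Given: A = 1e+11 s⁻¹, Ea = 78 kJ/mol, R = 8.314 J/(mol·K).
1.56e+00 s⁻¹

k = A·exp(-Ea/(R·T)) = 1e+11·exp(-78000/(8.314·377)) = 1e+11·exp(-24.8853) = 1e+11·1.5576e-11 = 1.56e+00 s⁻¹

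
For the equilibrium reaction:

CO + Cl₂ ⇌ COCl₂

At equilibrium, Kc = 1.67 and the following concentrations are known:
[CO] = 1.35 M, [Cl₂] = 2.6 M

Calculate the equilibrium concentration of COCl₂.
[COCl₂] = 5.8617 M

Kc = ([COCl₂]) / ([CO] × [Cl₂]) = 1.67
[COCl₂]^1 = Kc · (reactant terms)/(other product terms) = 1.67 · 3.51 / 1 = 5.8617
[COCl₂] = 5.8617 M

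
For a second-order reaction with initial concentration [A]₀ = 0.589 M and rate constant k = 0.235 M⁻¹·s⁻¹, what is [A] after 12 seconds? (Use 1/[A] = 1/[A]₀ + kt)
0.2213 M

1/[A] = 1/[A]₀ + k·t = 1/0.589 + (0.235)·(12) = 1.6978 + 2.8200 = 4.5178
[A] = 1/4.5178 = 0.2213 M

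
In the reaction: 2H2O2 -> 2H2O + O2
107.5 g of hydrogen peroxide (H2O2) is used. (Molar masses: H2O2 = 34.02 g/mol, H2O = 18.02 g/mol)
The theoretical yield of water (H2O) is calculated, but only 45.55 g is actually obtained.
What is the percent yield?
Moles of H2O2 = 107.5 g ÷ 34.02 g/mol = 3.15991 mol
Mole ratio: 2 mol H2O / 2 mol H2O2
Moles of H2O = 3.15991 × (2/2) = 3.15991 mol
Theoretical yield = 3.15991 mol × 18.02 g/mol = 56.942 g
Actual yield = 45.55 g
Percent yield = (45.55 / 56.942) × 100% = 80.0%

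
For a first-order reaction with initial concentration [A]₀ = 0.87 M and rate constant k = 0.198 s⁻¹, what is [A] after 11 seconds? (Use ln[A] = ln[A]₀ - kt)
0.0985 M

ln[A] = ln[A]₀ - k·t = ln(0.87) - (0.198)·(11) = -0.1393 - 2.1780 = -2.3173
[A] = e^(-2.3173) = 0.0985 M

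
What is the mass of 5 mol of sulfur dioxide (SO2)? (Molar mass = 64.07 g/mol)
Mass = 5 mol × 64.07 g/mol = 320.3 g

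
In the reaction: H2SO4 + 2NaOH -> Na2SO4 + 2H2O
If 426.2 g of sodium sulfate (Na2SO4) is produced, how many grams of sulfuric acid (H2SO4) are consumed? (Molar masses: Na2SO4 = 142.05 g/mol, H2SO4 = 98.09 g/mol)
Moles of Na2SO4 = 426.2 g ÷ 142.05 g/mol = 3.00035 mol
Mole ratio: 1 mol H2SO4 / 1 mol Na2SO4
Moles of H2SO4 = 3.00035 × (1/1) = 3.00035 mol
Mass of H2SO4 = 3.00035 mol × 98.09 g/mol = 294.3 g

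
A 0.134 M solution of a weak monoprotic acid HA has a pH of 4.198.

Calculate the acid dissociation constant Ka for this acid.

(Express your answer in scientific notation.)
K_a = 3.00e-08

[H⁺] = 10^(−pH) = 10^(−4.198) = 6.339e-05 M. For HA ⇌ H⁺ + A⁻, Ka = x²/(C − x) = (6.339e-05)²/(0.134 − 6.339e-05) = 3.00e-08.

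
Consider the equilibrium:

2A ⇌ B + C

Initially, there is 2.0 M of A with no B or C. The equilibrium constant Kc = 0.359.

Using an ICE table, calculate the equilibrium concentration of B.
[B] = 0.545 M

ICE: [A] = 2.0 − 2x, [B] = [C] = x.
Kc = x²/(2.0 − 2x)² = 0.359 ⇒ √Kc = x/(2.0 − 2x).
x = √0.359·2.0/(1 + 2√0.359) = 0.59917·2.0/2.1983 = 0.54511.
[B] = x = 0.545 M.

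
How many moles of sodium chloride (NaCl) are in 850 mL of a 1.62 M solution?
Moles = Molarity × Volume (L)
Moles = 1.62 M × 0.85 L = 1.377 mol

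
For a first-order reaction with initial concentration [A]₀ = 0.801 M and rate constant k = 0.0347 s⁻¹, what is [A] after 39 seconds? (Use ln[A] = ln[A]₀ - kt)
0.2070 M

ln[A] = ln[A]₀ - k·t = ln(0.801) - (0.0347)·(39) = -0.2219 - 1.3533 = -1.5752
[A] = e^(-1.5752) = 0.2070 M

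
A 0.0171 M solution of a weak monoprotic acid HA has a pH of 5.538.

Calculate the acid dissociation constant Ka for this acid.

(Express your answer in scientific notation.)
K_a = 4.91e-10

[H⁺] = 10^(−pH) = 10^(−5.538) = 2.897e-06 M. For HA ⇌ H⁺ + A⁻, Ka = x²/(C − x) = (2.897e-06)²/(0.0171 − 2.897e-06) = 4.91e-10.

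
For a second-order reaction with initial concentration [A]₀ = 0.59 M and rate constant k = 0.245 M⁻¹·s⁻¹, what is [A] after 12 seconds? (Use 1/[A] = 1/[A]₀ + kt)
0.2158 M

1/[A] = 1/[A]₀ + k·t = 1/0.59 + (0.245)·(12) = 1.6949 + 2.9400 = 4.6349
[A] = 1/4.6349 = 0.2158 M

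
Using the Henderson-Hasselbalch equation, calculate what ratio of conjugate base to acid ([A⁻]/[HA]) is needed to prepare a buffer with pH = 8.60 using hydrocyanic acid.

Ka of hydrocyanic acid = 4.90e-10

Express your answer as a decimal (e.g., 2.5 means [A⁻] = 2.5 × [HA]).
[A⁻]/[HA] = 0.195

pKa = −log(4.90e-10) = 9.3098. pH = pKa + log([A⁻]/[HA]). 8.60 = 9.3098 + log(ratio). log(ratio) = 8.60 − 9.3098 = -0.7098. ratio = 10^(-0.7098) = 0.195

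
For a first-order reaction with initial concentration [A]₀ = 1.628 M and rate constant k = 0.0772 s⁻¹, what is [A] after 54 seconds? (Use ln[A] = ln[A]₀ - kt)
0.0252 M

ln[A] = ln[A]₀ - k·t = ln(1.628) - (0.0772)·(54) = 0.4874 - 4.1688 = -3.6814
[A] = e^(-3.6814) = 0.0252 M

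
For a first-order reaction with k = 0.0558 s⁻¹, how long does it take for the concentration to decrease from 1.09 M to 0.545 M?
12.42 s

From ln[A] = ln[A]₀ - k·t: t = ln([A]₀/[A])/k = ln(1.09/0.545)/0.0558 = ln(2.0000)/0.0558 = 0.6931/0.0558 = 12.42 s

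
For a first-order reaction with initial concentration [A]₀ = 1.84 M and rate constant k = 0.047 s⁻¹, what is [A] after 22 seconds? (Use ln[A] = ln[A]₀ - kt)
0.6543 M

ln[A] = ln[A]₀ - k·t = ln(1.84) - (0.047)·(22) = 0.6098 - 1.0340 = -0.4242
[A] = e^(-0.4242) = 0.6543 M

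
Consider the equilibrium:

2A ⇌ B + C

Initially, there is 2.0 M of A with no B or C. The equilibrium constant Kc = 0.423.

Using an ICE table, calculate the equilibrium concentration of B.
[B] = 0.565 M

ICE: [A] = 2.0 − 2x, [B] = [C] = x.
Kc = x²/(2.0 − 2x)² = 0.423 ⇒ √Kc = x/(2.0 − 2x).
x = √0.423·2.0/(1 + 2√0.423) = 0.65038·2.0/2.3008 = 0.56536.
[B] = x = 0.565 M.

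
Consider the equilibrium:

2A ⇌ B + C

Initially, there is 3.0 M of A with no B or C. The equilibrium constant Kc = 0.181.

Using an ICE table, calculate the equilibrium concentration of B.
[B] = 0.690 M

ICE: [A] = 3.0 − 2x, [B] = [C] = x.
Kc = x²/(3.0 − 2x)² = 0.181 ⇒ √Kc = x/(3.0 − 2x).
x = √0.181·3.0/(1 + 2√0.181) = 0.42544·3.0/1.8509 = 0.68958.
[B] = x = 0.690 M.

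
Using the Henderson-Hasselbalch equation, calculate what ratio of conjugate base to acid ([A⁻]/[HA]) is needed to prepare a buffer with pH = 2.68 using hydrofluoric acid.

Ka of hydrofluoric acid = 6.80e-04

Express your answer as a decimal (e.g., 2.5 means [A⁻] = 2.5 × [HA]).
[A⁻]/[HA] = 0.325

pKa = −log(6.80e-04) = 3.1675. pH = pKa + log([A⁻]/[HA]). 2.68 = 3.1675 + log(ratio). log(ratio) = 2.68 − 3.1675 = -0.4875. ratio = 10^(-0.4875) = 0.325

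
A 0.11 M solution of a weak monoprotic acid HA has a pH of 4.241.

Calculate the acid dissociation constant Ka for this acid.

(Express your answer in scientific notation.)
K_a = 3.00e-08

[H⁺] = 10^(−pH) = 10^(−4.241) = 5.741e-05 M. For HA ⇌ H⁺ + A⁻, Ka = x²/(C − x) = (5.741e-05)²/(0.11 − 5.741e-05) = 3.00e-08.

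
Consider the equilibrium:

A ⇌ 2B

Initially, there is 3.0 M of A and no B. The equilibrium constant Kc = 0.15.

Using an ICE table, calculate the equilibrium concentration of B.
[B] = 0.634 M

ICE: [A] = 3.0 − x, [B] = 2x.
Kc = (2x)²/(3.0 − x) = 0.15 ⇒ 4x² + 0.15x − 0.45 = 0.
x = (−0.15 + √(0.15² + 4·4·0.45))/(2·4) = (−0.15 + √7.2225)/8 = 0.31718.
[B] = 2x = 0.634 M.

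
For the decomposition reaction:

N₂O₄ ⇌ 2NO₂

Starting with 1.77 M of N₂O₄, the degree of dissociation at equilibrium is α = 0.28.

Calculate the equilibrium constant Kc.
K_c = 0.7709

x = α·[A]₀ = 0.28 × 1.77 = 0.4956 M dissociated.
At eq: [N₂O₄] = 1.77 − 0.4956 = 1.274 M; [NO₂] = 2x = 0.9912 M.
Kc = [NO₂]²/[N₂O₄] = (0.9912)²/1.274 = 0.7709.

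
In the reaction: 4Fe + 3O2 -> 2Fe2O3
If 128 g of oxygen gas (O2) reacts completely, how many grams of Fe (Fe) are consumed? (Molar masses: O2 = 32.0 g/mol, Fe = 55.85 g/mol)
Moles of O2 = 128 g ÷ 32.0 g/mol = 4 mol
Mole ratio: 4 mol Fe / 3 mol O2
Moles of Fe = 4 × (4/3) = 5.33333 mol
Mass of Fe = 5.33333 mol × 55.85 g/mol = 297.9 g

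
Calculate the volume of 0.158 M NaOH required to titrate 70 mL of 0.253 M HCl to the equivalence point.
V_{base} = 112.1 mL

At equivalence: moles acid = moles base.
moles HCl = 0.253 M × 0.07 L = 0.01771 mol
V_NaOH = 0.01771 mol ÷ 0.158 M = 0.1121 L = 112.1 mL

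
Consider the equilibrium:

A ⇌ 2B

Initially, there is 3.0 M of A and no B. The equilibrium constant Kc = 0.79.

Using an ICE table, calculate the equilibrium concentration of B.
[B] = 1.355 M

ICE: [A] = 3.0 − x, [B] = 2x.
Kc = (2x)²/(3.0 − x) = 0.79 ⇒ 4x² + 0.79x − 2.37 = 0.
x = (−0.79 + √(0.79² + 4·4·2.37))/(2·4) = (−0.79 + √38.544)/8 = 0.6773.
[B] = 2x = 1.355 M.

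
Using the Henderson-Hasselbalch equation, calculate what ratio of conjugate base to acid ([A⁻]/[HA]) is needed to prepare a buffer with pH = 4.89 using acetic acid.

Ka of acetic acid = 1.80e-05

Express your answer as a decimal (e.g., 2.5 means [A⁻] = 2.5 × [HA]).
[A⁻]/[HA] = 1.397

pKa = −log(1.80e-05) = 4.7447. pH = pKa + log([A⁻]/[HA]). 4.89 = 4.7447 + log(ratio). log(ratio) = 4.89 − 4.7447 = 0.1453. ratio = 10^(0.1453) = 1.397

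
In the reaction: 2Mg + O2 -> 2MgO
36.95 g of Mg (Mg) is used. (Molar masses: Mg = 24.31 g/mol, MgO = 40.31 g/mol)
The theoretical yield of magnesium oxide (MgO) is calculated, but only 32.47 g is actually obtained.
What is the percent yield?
Moles of Mg = 36.95 g ÷ 24.31 g/mol = 1.51995 mol
Mole ratio: 2 mol MgO / 2 mol Mg
Moles of MgO = 1.51995 × (2/2) = 1.51995 mol
Theoretical yield = 1.51995 mol × 40.31 g/mol = 61.269 g
Actual yield = 32.47 g
Percent yield = (32.47 / 61.269) × 100% = 53.0%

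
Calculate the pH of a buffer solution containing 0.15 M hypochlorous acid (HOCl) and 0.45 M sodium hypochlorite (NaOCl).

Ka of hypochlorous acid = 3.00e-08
pH = 8.00

pKa = -log(3.00e-08) = 7.52. pH = pKa + log([A⁻]/[HA]) = 7.52 + log(0.45/0.15)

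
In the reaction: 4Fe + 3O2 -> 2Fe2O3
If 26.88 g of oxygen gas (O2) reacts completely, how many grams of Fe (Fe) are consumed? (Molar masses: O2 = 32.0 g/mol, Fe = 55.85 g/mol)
Moles of O2 = 26.88 g ÷ 32.0 g/mol = 0.84 mol
Mole ratio: 4 mol Fe / 3 mol O2
Moles of Fe = 0.84 × (4/3) = 1.12 mol
Mass of Fe = 1.12 mol × 55.85 g/mol = 62.55 g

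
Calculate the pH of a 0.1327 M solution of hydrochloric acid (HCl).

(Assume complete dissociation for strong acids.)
pH = 0.88

[H⁺] = 0.1327 M for strong acid. pH = -log[H⁺] = -log(0.1327)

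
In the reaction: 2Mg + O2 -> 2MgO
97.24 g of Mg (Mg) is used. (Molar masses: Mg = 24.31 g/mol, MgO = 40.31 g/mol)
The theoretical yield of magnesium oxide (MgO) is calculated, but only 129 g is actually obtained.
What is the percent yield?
Moles of Mg = 97.24 g ÷ 24.31 g/mol = 4 mol
Mole ratio: 2 mol MgO / 2 mol Mg
Moles of MgO = 4 × (2/2) = 4 mol
Theoretical yield = 4 mol × 40.31 g/mol = 161.24 g
Actual yield = 129 g
Percent yield = (129 / 161.24) × 100% = 80.0%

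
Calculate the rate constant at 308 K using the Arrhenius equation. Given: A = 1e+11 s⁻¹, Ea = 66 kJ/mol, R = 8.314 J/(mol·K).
6.40e-01 s⁻¹

k = A·exp(-Ea/(R·T)) = 1e+11·exp(-66000/(8.314·308)) = 1e+11·exp(-25.7741) = 1e+11·6.4041e-12 = 6.40e-01 s⁻¹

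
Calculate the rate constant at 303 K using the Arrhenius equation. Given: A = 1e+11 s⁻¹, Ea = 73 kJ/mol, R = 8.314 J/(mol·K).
2.60e-02 s⁻¹

k = A·exp(-Ea/(R·T)) = 1e+11·exp(-73000/(8.314·303)) = 1e+11·exp(-28.9781) = 1e+11·2.5999e-13 = 2.60e-02 s⁻¹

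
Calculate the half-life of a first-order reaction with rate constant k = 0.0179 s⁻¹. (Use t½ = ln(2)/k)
38.72 s

t½ = ln(2)/k = 0.6931/0.0179 = 38.72 s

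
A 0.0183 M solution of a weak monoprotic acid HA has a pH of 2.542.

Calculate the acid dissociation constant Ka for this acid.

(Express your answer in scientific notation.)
K_a = 5.34e-04

[H⁺] = 10^(−pH) = 10^(−2.542) = 2.871e-03 M. For HA ⇌ H⁺ + A⁻, Ka = x²/(C − x) = (2.871e-03)²/(0.0183 − 2.871e-03) = 5.34e-04.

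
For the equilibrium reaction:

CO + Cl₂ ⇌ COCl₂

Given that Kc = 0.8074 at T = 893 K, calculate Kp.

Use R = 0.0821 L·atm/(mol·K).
K_p = 0.0110

Δn = (moles gaseous products) − (moles gaseous reactants) = -1
T = 893 K; RT = 0.0821 × 893 = 73.3153
Kp = Kc·(RT)^Δn = 0.8074 × (73.3153)^-1 = 0.8074 × 0.0136397 = 0.0110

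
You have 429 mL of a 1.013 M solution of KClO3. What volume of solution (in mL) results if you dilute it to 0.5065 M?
Using M₁V₁ = M₂V₂:
1.013 × 429 = 0.5065 × V₂
V₂ = (1.013 × 429) / 0.5065 = 858 mL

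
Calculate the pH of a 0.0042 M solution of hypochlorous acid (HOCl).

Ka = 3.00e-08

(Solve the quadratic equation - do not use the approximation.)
pH = 4.95

x² + Ka×x - Ka×C = 0. Using quadratic formula: [H⁺] = 1.1210e-05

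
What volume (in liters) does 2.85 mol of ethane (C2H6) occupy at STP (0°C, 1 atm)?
At STP, 1 mol of gas occupies 22.4 L
Volume = 2.85 mol × 22.4 L/mol = 63.84 L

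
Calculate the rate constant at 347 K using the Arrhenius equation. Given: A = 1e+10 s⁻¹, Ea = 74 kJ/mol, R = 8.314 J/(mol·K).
7.25e-02 s⁻¹

k = A·exp(-Ea/(R·T)) = 1e+10·exp(-74000/(8.314·347)) = 1e+10·exp(-25.6503) = 1e+10·7.2481e-12 = 7.25e-02 s⁻¹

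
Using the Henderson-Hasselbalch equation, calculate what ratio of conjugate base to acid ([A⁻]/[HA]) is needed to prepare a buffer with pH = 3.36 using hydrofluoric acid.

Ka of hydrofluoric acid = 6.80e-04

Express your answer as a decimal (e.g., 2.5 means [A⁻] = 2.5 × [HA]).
[A⁻]/[HA] = 1.558

pKa = −log(6.80e-04) = 3.1675. pH = pKa + log([A⁻]/[HA]). 3.36 = 3.1675 + log(ratio). log(ratio) = 3.36 − 3.1675 = 0.1925. ratio = 10^(0.1925) = 1.558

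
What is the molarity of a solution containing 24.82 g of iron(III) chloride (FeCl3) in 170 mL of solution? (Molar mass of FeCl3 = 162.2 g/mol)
Moles of FeCl3 = 24.82 g ÷ 162.2 g/mol = 0.153021 mol
Volume = 170 mL = 0.17 L
Molarity = 0.153021 mol ÷ 0.17 L = 0.9001 M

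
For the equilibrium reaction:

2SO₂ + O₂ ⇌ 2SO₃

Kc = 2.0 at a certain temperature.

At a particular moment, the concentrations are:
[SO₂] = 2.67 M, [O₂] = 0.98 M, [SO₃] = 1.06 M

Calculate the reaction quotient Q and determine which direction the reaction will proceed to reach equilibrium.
Q = 0.161, Q < K, reaction proceeds forward (toward products)

Q = ([SO₃]^2) / ([SO₂]^2 × [O₂])
  = ((1.06)^2) / ((2.67)^2·(0.98)) = 1.1236/6.9863 = 0.1608
Since Q = 0.1608 < Kc = 2.0, the reaction proceeds forward (toward products) to reach equilibrium.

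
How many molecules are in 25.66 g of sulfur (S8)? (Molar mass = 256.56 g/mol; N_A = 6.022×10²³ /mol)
Moles = 25.66 g ÷ 256.56 g/mol = 0.100016 mol
Molecules = 0.100016 mol × 6.022×10²³ /mol = 6.023e+22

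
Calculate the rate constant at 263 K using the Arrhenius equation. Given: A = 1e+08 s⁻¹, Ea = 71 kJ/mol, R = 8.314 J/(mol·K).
7.91e-07 s⁻¹

k = A·exp(-Ea/(R·T)) = 1e+08·exp(-71000/(8.314·263)) = 1e+08·exp(-32.4708) = 1e+08·7.9090e-15 = 7.91e-07 s⁻¹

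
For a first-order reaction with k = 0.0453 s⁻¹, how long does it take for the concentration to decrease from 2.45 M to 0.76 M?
25.84 s

From ln[A] = ln[A]₀ - k·t: t = ln([A]₀/[A])/k = ln(2.45/0.76)/0.0453 = ln(3.2237)/0.0453 = 1.1705/0.0453 = 25.84 s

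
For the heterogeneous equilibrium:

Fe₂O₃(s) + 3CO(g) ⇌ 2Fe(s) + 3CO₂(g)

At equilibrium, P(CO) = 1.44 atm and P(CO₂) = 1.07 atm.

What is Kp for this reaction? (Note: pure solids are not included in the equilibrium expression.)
K_p = 0.410

Solids (Fe₂O₃, Fe) are excluded.
Kp = P(CO₂)³/P(CO)³ = (1.07)³/(1.44)³ = 1.225/2.986 = 0.410.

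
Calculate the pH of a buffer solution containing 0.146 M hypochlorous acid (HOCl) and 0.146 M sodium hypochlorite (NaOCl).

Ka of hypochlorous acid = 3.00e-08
pH = 7.52

pKa = -log(3.00e-08) = 7.52. pH = pKa + log([A⁻]/[HA]) = 7.52 + log(0.146/0.146)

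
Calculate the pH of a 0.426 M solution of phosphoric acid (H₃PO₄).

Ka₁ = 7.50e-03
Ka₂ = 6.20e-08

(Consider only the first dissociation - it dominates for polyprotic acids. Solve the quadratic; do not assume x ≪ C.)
pH = 1.28

x² + Ka₁·x − Ka₁·C = 0 with Ka₁ = 7.50e-03, C = 0.426.
x = (−Ka₁ + √(Ka₁² + 4·Ka₁·C))/2 = 5.2899e-02 M, so pH = 1.28.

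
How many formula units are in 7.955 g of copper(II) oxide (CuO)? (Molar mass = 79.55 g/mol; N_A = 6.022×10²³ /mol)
Moles = 7.955 g ÷ 79.55 g/mol = 0.1 mol
Formula units = 0.1 mol × 6.022×10²³ /mol = 6.022e+22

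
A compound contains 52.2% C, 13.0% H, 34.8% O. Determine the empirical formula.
Moles of C = 52.2 g / 12.01 g/mol = 4.346 mol
Moles of H = 13.0 g / 1.008 g/mol = 12.897 mol
Moles of O = 34.8 g / 16.0 g/mol = 2.175 mol

Smallest moles = 2.175
Divide all by smallest:
C: 4.346 / 2.175 = 2.00
H: 12.897 / 2.175 = 5.93
O: 2.175 / 2.175 = 1.00

Empirical formula: C2H6O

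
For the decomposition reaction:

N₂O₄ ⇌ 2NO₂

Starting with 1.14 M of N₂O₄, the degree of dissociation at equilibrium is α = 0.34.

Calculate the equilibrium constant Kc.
K_c = 0.7987

x = α·[A]₀ = 0.34 × 1.14 = 0.3876 M dissociated.
At eq: [N₂O₄] = 1.14 − 0.3876 = 0.7524 M; [NO₂] = 2x = 0.7752 M.
Kc = [NO₂]²/[N₂O₄] = (0.7752)²/0.7524 = 0.7987.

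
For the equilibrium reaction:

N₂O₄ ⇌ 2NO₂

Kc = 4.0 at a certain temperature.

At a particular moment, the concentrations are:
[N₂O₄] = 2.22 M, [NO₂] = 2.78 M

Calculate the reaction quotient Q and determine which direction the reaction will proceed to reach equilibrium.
Q = 3.481, Q < K, reaction proceeds forward (toward products)

Q = ([NO₂]^2) / ([N₂O₄])
  = ((2.78)^2) / ((2.22)) = 7.7284/2.22 = 3.481
Since Q = 3.481 < Kc = 4.0, the reaction proceeds forward (toward products) to reach equilibrium.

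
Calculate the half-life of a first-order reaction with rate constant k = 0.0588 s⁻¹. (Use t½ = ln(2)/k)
11.79 s

t½ = ln(2)/k = 0.6931/0.0588 = 11.79 s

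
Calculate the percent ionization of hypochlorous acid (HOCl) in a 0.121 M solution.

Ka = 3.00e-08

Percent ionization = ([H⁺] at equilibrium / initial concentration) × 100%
Percent ionization = 0.0498%

Let x = [H⁺]. Ka = x²/(C - x) ⇒ x² + (3.00e-08)x - (3.00e-08)(0.121) = 0. x = 6.0234e-05. Percent = (6.0234e-05/0.121) × 100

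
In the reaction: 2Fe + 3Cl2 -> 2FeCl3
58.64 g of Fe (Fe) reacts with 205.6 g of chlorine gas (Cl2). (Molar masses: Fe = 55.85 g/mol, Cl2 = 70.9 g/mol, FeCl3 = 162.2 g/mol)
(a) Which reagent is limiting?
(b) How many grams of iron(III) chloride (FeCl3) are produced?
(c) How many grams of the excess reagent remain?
(a) Fe, (b) 170.3 g, (c) 93.94 g

Moles of Fe = 58.64 g ÷ 55.85 g/mol = 1.04996 mol
Moles of Cl2 = 205.6 g ÷ 70.9 g/mol = 2.89986 mol
Moles ÷ coefficient: Fe: 1.04996/2 = 0.525, Cl2: 2.89986/3 = 0.9666
(a) Fe has the smaller value, so Fe is the limiting reagent.
(b) Moles of FeCl3 = 1.04996 mol Fe × (2/2) = 1.04996 mol; mass = 1.04996 mol × 162.2 g/mol = 170.3 g
(c) Cl2 consumed = 1.04996 × (3/2) = 1.57493 mol; remaining = 2.89986 − 1.57493 = 1.32493 mol; mass = 1.32493 mol × 70.9 g/mol = 93.94 g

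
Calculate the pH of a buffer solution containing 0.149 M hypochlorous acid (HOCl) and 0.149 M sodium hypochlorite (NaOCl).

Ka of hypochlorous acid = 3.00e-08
pH = 7.52

pKa = -log(3.00e-08) = 7.52. pH = pKa + log([A⁻]/[HA]) = 7.52 + log(0.149/0.149)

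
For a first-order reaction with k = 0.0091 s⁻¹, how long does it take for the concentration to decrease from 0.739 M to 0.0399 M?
320.76 s

From ln[A] = ln[A]₀ - k·t: t = ln([A]₀/[A])/k = ln(0.739/0.0399)/0.0091 = ln(18.5213)/0.0091 = 2.9189/0.0091 = 320.76 s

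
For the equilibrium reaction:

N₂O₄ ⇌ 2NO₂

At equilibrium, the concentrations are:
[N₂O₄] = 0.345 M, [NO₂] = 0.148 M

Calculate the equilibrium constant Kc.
K_c = 0.0635

Kc = ([NO₂]^2) / ([N₂O₄])
   = ((0.148)^2) / ((0.345))
   = 0.021904 / 0.345 = 0.0635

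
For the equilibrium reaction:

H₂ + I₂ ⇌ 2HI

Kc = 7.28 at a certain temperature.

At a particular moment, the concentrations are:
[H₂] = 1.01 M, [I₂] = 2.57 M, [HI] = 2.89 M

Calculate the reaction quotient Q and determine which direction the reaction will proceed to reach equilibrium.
Q = 3.218, Q < K, reaction proceeds forward (toward products)

Q = ([HI]^2) / ([H₂] × [I₂])
  = ((2.89)^2) / ((1.01)·(2.57)) = 8.3521/2.5957 = 3.218
Since Q = 3.218 < Kc = 7.28, the reaction proceeds forward (toward products) to reach equilibrium.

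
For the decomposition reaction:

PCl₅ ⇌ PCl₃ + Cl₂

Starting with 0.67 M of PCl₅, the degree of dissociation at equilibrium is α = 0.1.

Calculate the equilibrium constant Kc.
K_c = 0.0074

x = α·[A]₀ = 0.1 × 0.67 = 0.067 M dissociated.
At eq: [PCl₅] = 0.67 − 0.067 = 0.603 M; [PCl₃] = [Cl₂] = x = 0.067 M.
Kc = [PCl₃][Cl₂]/[PCl₅] = (0.067)²/0.603 = 0.007444.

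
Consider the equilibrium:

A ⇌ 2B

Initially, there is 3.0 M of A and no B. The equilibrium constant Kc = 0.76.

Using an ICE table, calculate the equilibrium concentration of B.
[B] = 1.332 M

ICE: [A] = 3.0 − x, [B] = 2x.
Kc = (2x)²/(3.0 − x) = 0.76 ⇒ 4x² + 0.76x − 2.28 = 0.
x = (−0.76 + √(0.76² + 4·4·2.28))/(2·4) = (−0.76 + √37.058)/8 = 0.66594.
[B] = 2x = 1.332 M.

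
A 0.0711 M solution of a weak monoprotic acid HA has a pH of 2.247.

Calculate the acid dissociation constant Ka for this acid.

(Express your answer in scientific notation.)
K_a = 4.90e-04

[H⁺] = 10^(−pH) = 10^(−2.247) = 5.662e-03 M. For HA ⇌ H⁺ + A⁻, Ka = x²/(C − x) = (5.662e-03)²/(0.0711 − 5.662e-03) = 4.90e-04.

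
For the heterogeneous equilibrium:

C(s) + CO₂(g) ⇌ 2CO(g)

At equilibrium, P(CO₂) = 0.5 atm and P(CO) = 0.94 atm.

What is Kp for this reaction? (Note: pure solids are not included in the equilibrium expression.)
K_p = 1.767

Solid C is excluded.
Kp = P(CO)²/P(CO₂) = (0.94)²/0.5 = 0.8836/0.5 = 1.767.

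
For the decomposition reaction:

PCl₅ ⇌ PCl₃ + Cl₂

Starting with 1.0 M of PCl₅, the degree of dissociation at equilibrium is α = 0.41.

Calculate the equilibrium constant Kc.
K_c = 0.2849

x = α·[A]₀ = 0.41 × 1.0 = 0.41 M dissociated.
At eq: [PCl₅] = 1.0 − 0.41 = 0.59 M; [PCl₃] = [Cl₂] = x = 0.41 M.
Kc = [PCl₃][Cl₂]/[PCl₅] = (0.41)²/0.59 = 0.2849.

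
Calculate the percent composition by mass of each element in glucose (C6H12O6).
C: 40.00%, H: 6.71%, O: 53.29%

Molar mass of C6H12O6 = 180.16 g/mol
% C = (6 × 12.01) / 180.16 × 100% = 72.06 / 180.16 × 100% = 40.00%
% H = (12 × 1.008) / 180.16 × 100% = 12.096 / 180.16 × 100% = 6.71%
% O = (6 × 16.0) / 180.16 × 100% = 96 / 180.16 × 100% = 53.29%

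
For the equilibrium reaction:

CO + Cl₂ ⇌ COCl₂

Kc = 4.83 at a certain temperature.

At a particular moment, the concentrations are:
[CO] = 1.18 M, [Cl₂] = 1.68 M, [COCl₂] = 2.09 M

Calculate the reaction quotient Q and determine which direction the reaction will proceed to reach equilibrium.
Q = 1.054, Q < K, reaction proceeds forward (toward products)

Q = ([COCl₂]) / ([CO] × [Cl₂])
  = ((2.09)) / ((1.18)·(1.68)) = 2.09/1.9824 = 1.054
Since Q = 1.054 < Kc = 4.83, the reaction proceeds forward (toward products) to reach equilibrium.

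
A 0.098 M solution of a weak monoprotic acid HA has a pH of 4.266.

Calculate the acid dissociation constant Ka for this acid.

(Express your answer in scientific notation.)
K_a = 3.00e-08

[H⁺] = 10^(−pH) = 10^(−4.266) = 5.420e-05 M. For HA ⇌ H⁺ + A⁻, Ka = x²/(C − x) = (5.420e-05)²/(0.098 − 5.420e-05) = 3.00e-08.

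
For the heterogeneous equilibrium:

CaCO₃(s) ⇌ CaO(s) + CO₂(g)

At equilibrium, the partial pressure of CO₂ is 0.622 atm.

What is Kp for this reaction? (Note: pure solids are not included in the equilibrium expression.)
K_p = 0.622

Solids (CaCO₃, CaO) have activity 1 and are excluded.
Kp = P(CO₂) = 0.622.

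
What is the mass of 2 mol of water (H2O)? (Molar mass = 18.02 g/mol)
Mass = 2 mol × 18.02 g/mol = 36.04 g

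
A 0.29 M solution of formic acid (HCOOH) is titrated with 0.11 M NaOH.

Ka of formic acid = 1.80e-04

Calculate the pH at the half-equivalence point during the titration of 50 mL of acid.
pH = pKa = 3.74

At the half-equivalence point, [HA] = [A⁻], so by Henderson–Hasselbalch pH = pKa + log(1) = pKa.
pKa = −log(1.80e-04) = 3.74.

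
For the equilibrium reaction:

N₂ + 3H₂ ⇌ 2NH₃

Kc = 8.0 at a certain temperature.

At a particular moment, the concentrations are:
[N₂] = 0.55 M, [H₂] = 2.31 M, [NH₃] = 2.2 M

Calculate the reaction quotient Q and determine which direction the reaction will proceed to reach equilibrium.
Q = 0.714, Q < K, reaction proceeds forward (toward products)

Q = ([NH₃]^2) / ([N₂] × [H₂]^3)
  = ((2.2)^2) / ((0.55)·(2.31)^3) = 4.84/6.7795 = 0.7139
Since Q = 0.7139 < Kc = 8.0, the reaction proceeds forward (toward products) to reach equilibrium.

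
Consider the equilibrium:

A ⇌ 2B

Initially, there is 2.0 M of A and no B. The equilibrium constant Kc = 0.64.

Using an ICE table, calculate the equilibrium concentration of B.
[B] = 0.983 M

ICE: [A] = 2.0 − x, [B] = 2x.
Kc = (2x)²/(2.0 − x) = 0.64 ⇒ 4x² + 0.64x − 1.28 = 0.
x = (−0.64 + √(0.64² + 4·4·1.28))/(2·4) = (−0.64 + √20.89)/8 = 0.49131.
[B] = 2x = 0.983 M.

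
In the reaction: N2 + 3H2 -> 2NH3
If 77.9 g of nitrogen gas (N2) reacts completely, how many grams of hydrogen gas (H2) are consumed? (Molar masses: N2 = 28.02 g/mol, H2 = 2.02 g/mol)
Moles of N2 = 77.9 g ÷ 28.02 g/mol = 2.78016 mol
Mole ratio: 3 mol H2 / 1 mol N2
Moles of H2 = 2.78016 × (3/1) = 8.34047 mol
Mass of H2 = 8.34047 mol × 2.02 g/mol = 16.85 g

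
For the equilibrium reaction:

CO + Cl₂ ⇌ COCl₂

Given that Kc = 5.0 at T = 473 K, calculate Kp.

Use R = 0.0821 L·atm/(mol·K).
K_p = 0.1288

Δn = (moles gaseous products) − (moles gaseous reactants) = -1
T = 473 K; RT = 0.0821 × 473 = 38.8333
Kp = Kc·(RT)^Δn = 5.0 × (38.8333)^-1 = 5.0 × 0.0257511 = 0.1288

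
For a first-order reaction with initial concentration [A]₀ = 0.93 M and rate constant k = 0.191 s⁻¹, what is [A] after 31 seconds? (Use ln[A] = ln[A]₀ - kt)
0.0025 M

ln[A] = ln[A]₀ - k·t = ln(0.93) - (0.191)·(31) = -0.0726 - 5.9210 = -5.9936
[A] = e^(-5.9936) = 0.0025 M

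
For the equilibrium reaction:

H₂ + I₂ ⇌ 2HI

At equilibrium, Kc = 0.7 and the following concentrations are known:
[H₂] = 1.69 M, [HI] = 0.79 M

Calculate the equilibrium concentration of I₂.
[I₂] = 0.5276 M

Kc = ([HI]^2) / ([H₂] × [I₂]) = 0.7
[I₂]^1 = (product terms)/(Kc · other reactant terms) = 0.6241 / (0.7 · 1.69) = 0.52756
[I₂] = 0.5276 M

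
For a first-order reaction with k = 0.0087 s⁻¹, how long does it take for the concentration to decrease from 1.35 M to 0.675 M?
79.67 s

From ln[A] = ln[A]₀ - k·t: t = ln([A]₀/[A])/k = ln(1.35/0.675)/0.0087 = ln(2.0000)/0.0087 = 0.6931/0.0087 = 79.67 s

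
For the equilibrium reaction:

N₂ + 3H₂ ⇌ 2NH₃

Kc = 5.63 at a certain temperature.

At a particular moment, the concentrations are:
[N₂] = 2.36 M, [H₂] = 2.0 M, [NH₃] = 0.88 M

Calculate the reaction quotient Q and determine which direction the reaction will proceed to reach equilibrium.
Q = 0.041, Q < K, reaction proceeds forward (toward products)

Q = ([NH₃]^2) / ([N₂] × [H₂]^3)
  = ((0.88)^2) / ((2.36)·(2.0)^3) = 0.7744/18.88 = 0.04102
Since Q = 0.04102 < Kc = 5.63, the reaction proceeds forward (toward products) to reach equilibrium.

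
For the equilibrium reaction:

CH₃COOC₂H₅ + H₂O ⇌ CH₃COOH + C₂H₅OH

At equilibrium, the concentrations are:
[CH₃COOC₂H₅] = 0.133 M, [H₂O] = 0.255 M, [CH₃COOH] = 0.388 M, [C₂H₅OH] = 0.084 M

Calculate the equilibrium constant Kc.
K_c = 0.9610

Kc = ([CH₃COOH] × [C₂H₅OH]) / ([CH₃COOC₂H₅] × [H₂O])
   = ((0.388)·(0.084)) / ((0.133)·(0.255))
   = 0.032592 / 0.033915 = 0.9610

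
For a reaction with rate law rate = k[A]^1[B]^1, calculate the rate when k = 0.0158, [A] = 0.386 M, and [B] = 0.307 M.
0.001872 M/s

rate = k·[A]^1·[B]^1 = 0.0158·(0.386)^1·(0.307)^1 = 0.0158·0.386·0.307 = 0.001872 M/s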